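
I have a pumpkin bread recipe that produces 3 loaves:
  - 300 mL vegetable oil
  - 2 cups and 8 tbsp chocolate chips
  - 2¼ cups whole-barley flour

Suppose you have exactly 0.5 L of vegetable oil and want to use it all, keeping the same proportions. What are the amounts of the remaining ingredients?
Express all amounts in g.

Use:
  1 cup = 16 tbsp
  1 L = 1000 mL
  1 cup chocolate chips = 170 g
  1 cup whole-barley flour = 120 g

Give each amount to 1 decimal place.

The original recipe has 0.3 L of vegetable oil, so the scaling factor is 0.5 ÷ 0.3 = 5/3.
chocolate chips: (2 cup + 8 tbsp = 2.5 cup) × 5/3 × 170 g/cup ≈ 708.3 g
whole-barley flour: 2.25 cup × 5/3 × 120 g/cup = 450.0 g

chocolate chips: 708.3 g; whole-barley flour: 450.0 g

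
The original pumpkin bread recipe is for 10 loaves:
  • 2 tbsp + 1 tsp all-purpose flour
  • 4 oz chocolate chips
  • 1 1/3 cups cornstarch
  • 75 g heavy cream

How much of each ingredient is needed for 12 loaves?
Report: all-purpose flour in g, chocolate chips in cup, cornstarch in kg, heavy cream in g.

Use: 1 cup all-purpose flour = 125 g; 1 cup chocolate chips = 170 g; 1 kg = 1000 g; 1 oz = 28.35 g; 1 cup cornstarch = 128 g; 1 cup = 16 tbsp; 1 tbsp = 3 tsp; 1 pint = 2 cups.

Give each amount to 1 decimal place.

Scaling factor: 12/10 = 6/5 = 1.2.
all-purpose flour: (2 tbsp + 1 tsp = 7/3 tbsp) × 6/5 ÷ 16 tbsp/cup × 125 g/cup ≈ 21.9 g
chocolate chips: 4 oz × 6/5 × 28.35 g/oz ÷ 170 g/cup ≈ 0.8 cup
cornstarch: 4/3 cup × 6/5 × 128 g/cup ÷ 1000 g/kg ≈ 0.2 kg
heavy cream: 75 g × 6/5 = 90.0 g

all-purpose flour: 21.9 g; chocolate chips: 0.8 cup; cornstarch: 0.2 kg; heavy cream: 90.0 g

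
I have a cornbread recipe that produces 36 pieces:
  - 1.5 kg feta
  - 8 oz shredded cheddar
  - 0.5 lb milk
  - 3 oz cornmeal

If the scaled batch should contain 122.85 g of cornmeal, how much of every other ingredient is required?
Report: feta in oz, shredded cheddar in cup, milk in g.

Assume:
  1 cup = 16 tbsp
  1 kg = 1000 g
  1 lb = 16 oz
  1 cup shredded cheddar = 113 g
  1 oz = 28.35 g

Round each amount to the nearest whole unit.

The original recipe has 85.05 g of cornmeal, so the scaling factor is 122.85 ÷ 85.05 = 13/9.
feta: 1.5 kg × 13/9 × 1000 g/kg ÷ 28.35 g/oz ≈ 76 oz
shredded cheddar: 8 oz × 13/9 × 28.35 g/oz ÷ 113 g/cup ≈ 3 cup
milk: 0.5 lb × 13/9 × 16 oz/lb × 28.35 g/oz ≈ 328 g

feta: 76 oz; shredded cheddar: 3 cup; milk: 328 g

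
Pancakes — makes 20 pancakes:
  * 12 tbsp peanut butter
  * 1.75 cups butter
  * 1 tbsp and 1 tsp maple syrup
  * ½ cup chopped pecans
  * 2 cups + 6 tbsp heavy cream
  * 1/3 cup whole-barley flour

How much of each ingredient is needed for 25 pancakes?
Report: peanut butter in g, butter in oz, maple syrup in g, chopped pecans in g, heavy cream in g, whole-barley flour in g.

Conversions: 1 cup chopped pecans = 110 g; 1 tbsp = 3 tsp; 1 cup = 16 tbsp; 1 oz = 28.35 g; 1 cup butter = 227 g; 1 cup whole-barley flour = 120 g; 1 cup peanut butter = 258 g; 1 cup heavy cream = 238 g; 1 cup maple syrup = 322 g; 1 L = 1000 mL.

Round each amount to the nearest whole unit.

peanut butter: 242 g; butter: 18 oz; maple syrup: 34 g; chopped pecans: 69 g; heavy cream: 707 g; whole-barley flour: 50 g

Scaling factor: 25/20 = 5/4 = 1.25.
peanut butter: 12 tbsp × 5/4 ÷ 16 tbsp/cup × 258 g/cup ≈ 242 g
butter: 1.75 cup × 5/4 × 227 g/cup ÷ 28.35 g/oz ≈ 18 oz
maple syrup: (1 tbsp + 1 tsp = 4/3 tbsp) × 5/4 ÷ 16 tbsp/cup × 322 g/cup ≈ 34 g
chopped pecans: 0.5 cup × 5/4 × 110 g/cup ≈ 69 g
heavy cream: (2 cup + 6 tbsp = 2.375 cup) × 5/4 × 238 g/cup ≈ 707 g
whole-barley flour: 1/3 cup × 5/4 × 120 g/cup = 50 g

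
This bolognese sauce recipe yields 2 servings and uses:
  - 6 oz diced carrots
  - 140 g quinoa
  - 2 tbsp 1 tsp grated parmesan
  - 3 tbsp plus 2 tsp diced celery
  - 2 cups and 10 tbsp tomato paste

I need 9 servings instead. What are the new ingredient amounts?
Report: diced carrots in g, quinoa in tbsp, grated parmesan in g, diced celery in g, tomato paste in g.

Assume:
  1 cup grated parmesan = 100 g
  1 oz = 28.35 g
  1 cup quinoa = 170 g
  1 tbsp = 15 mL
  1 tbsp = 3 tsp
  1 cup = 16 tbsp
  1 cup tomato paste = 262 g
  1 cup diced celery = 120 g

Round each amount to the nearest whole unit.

Scaling factor: 9/2 = 4.5.
diced carrots: 6 oz × 9/2 × 28.35 g/oz ≈ 765 g
quinoa: 140 g × 9/2 ÷ 170 g/cup × 16 tbsp/cup ≈ 59 tbsp
grated parmesan: (2 tbsp + 1 tsp = 7/3 tbsp) × 9/2 ÷ 16 tbsp/cup × 100 g/cup ≈ 66 g
diced celery: (3 tbsp + 2 tsp = 11/3 tbsp) × 9/2 ÷ 16 tbsp/cup × 120 g/cup ≈ 124 g
tomato paste: (2 cup + 10 tbsp = 2.625 cup) × 9/2 × 262 g/cup ≈ 3095 g

diced carrots: 765 g; quinoa: 59 tbsp; grated parmesan: 66 g; diced celery: 124 g; tomato paste: 3095 g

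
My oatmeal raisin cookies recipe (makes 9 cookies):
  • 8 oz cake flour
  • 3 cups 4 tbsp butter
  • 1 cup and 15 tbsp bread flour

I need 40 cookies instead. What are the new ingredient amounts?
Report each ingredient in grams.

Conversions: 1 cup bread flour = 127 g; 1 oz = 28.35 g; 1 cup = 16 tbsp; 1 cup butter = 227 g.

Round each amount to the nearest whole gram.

cake flour: 1008 g; butter: 3279 g; bread flour: 1094 g

Scaling factor: 40/9.
cake flour: 8 oz × 40/9 × 28.35 g/oz = 1008 g
butter: (3 cup + 4 tbsp = 3.25 cup) × 40/9 × 227 g/cup ≈ 3279 g
bread flour: (1 cup + 15 tbsp = 1.9375 cup) × 40/9 × 127 g/cup ≈ 1094 g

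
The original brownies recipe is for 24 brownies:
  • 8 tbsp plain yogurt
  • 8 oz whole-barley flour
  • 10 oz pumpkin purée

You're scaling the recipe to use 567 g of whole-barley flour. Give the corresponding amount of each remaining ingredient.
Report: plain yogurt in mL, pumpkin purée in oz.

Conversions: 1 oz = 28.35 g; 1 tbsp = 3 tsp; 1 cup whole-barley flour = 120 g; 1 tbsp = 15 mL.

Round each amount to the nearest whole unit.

plain yogurt: 300 mL; pumpkin purée: 25 oz

The original recipe has 226.8 g of whole-barley flour, so the scaling factor is 567 ÷ 226.8 = 5/2 = 2.5.
plain yogurt: 8 tbsp × 5/2 × 15 mL/tbsp = 300 mL
pumpkin purée: 10 oz × 5/2 = 25 oz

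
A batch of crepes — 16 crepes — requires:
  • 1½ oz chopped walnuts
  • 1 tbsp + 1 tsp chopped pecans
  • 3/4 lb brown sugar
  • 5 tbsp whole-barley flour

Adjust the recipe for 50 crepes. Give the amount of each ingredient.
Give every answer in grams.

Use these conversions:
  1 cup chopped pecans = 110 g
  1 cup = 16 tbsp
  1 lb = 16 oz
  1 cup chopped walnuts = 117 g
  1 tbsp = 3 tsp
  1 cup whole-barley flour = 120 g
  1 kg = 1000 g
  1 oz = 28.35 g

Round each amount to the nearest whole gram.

Scaling factor: 50/16 = 25/8 = 3.125.
chopped walnuts: 1.5 oz × 25/8 × 28.35 g/oz ≈ 133 g
chopped pecans: (1 tbsp + 1 tsp = 4/3 tbsp) × 25/8 ÷ 16 tbsp/cup × 110 g/cup ≈ 29 g
brown sugar: 0.75 lb × 25/8 × 16 oz/lb × 28.35 g/oz ≈ 1063 g
whole-barley flour: 5 tbsp × 25/8 ÷ 16 tbsp/cup × 120 g/cup ≈ 117 g

chopped walnuts: 133 g; chopped pecans: 29 g; brown sugar: 1063 g; whole-barley flour: 117 g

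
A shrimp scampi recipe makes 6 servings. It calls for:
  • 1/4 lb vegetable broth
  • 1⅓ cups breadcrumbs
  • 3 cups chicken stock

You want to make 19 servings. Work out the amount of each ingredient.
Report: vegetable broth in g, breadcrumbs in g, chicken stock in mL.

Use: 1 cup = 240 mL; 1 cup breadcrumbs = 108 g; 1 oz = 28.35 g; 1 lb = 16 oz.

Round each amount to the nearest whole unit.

Scaling factor: 19/6.
vegetable broth: 0.25 lb × 19/6 × 16 oz/lb × 28.35 g/oz ≈ 359 g
breadcrumbs: 4/3 cup × 19/6 × 108 g/cup = 456 g
chicken stock: 3 cup × 19/6 × 240 mL/cup = 2280 mL

vegetable broth: 359 g; breadcrumbs: 456 g; chicken stock: 2280 mL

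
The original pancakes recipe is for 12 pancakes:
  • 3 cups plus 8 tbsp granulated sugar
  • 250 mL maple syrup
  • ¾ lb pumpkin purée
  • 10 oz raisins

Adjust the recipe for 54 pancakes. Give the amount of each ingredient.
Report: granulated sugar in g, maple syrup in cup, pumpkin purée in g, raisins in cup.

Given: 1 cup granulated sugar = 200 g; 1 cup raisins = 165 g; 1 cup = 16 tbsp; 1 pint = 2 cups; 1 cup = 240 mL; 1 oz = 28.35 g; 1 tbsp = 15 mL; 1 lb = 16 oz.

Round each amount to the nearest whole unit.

granulated sugar: 3150 g; maple syrup: 5 cup; pumpkin purée: 1531 g; raisins: 8 cup

Scaling factor: 54/12 = 9/2 = 4.5.
granulated sugar: (3 cup + 8 tbsp = 3.5 cup) × 9/2 × 200 g/cup = 3150 g
maple syrup: 250 mL × 9/2 ÷ 240 mL/cup ≈ 5 cup
pumpkin purée: 0.75 lb × 9/2 × 16 oz/lb × 28.35 g/oz ≈ 1531 g
raisins: 10 oz × 9/2 × 28.35 g/oz ÷ 165 g/cup ≈ 8 cup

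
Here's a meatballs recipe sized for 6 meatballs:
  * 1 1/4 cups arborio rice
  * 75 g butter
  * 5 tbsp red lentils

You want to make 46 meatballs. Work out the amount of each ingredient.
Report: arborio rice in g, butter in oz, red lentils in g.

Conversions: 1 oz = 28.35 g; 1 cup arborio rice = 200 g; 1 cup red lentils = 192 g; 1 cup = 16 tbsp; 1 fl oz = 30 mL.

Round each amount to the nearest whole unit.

Scaling factor: 46/6 = 23/3.
arborio rice: 1.25 cup × 23/3 × 200 g/cup ≈ 1917 g
butter: 75 g × 23/3 ÷ 28.35 g/oz ≈ 20 oz
red lentils: 5 tbsp × 23/3 ÷ 16 tbsp/cup × 192 g/cup = 460 g

arborio rice: 1917 g; butter: 20 oz; red lentils: 460 g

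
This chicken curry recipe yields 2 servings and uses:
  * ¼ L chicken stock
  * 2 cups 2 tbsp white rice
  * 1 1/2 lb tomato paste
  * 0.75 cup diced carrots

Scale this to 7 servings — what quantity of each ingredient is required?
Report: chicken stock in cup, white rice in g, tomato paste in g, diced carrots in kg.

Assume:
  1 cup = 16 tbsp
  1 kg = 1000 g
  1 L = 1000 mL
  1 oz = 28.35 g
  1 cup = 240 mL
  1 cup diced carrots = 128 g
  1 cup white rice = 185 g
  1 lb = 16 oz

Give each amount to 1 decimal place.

chicken stock: 3.6 cup; white rice: 1375.9 g; tomato paste: 2381.4 g; diced carrots: 0.3 kg

Scaling factor: 7/2 = 3.5.
chicken stock: 0.25 L × 7/2 × 1000 mL/L ÷ 240 mL/cup ≈ 3.6 cup
white rice: (2 cup + 2 tbsp = 2.125 cup) × 7/2 × 185 g/cup ≈ 1375.9 g
tomato paste: 1.5 lb × 7/2 × 16 oz/lb × 28.35 g/oz = 2381.4 g
diced carrots: 0.75 cup × 7/2 × 128 g/cup ÷ 1000 g/kg ≈ 0.3 kg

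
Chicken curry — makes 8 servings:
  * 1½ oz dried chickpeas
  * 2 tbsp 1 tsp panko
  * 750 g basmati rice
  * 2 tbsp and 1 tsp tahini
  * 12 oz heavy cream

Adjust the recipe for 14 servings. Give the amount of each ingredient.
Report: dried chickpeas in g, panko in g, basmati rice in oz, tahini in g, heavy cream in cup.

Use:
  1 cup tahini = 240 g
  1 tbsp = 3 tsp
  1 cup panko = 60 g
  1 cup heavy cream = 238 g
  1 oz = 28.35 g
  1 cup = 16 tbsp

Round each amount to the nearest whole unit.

dried chickpeas: 74 g; panko: 15 g; basmati rice: 46 oz; tahini: 61 g; heavy cream: 3 cup

Scaling factor: 14/8 = 7/4 = 1.75.
dried chickpeas: 1.5 oz × 7/4 × 28.35 g/oz ≈ 74 g
panko: (2 tbsp + 1 tsp = 7/3 tbsp) × 7/4 ÷ 16 tbsp/cup × 60 g/cup ≈ 15 g
basmati rice: 750 g × 7/4 ÷ 28.35 g/oz ≈ 46 oz
tahini: (2 tbsp + 1 tsp = 7/3 tbsp) × 7/4 ÷ 16 tbsp/cup × 240 g/cup ≈ 61 g
heavy cream: 12 oz × 7/4 × 28.35 g/oz ÷ 238 g/cup ≈ 3 cup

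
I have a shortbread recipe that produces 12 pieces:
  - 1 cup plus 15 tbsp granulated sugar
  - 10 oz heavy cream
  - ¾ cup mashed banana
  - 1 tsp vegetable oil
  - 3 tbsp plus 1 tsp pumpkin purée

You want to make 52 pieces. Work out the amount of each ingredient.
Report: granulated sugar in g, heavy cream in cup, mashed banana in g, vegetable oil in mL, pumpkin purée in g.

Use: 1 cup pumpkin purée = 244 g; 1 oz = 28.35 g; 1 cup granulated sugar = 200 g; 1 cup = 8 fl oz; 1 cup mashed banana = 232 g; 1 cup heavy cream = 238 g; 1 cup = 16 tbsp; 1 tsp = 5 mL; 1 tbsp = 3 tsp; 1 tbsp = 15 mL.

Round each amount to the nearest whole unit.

Scaling factor: 52/12 = 13/3.
granulated sugar: (1 cup + 15 tbsp = 1.9375 cup) × 13/3 × 200 g/cup ≈ 1679 g
heavy cream: 10 oz × 13/3 × 28.35 g/oz ÷ 238 g/cup ≈ 5 cup
mashed banana: 0.75 cup × 13/3 × 232 g/cup = 754 g
vegetable oil: 1 tsp × 13/3 × 5 mL/tsp ≈ 22 mL
pumpkin purée: (3 tbsp + 1 tsp = 10/3 tbsp) × 13/3 ÷ 16 tbsp/cup × 244 g/cup ≈ 220 g

granulated sugar: 1679 g; heavy cream: 5 cup; mashed banana: 754 g; vegetable oil: 22 mL; pumpkin purée: 220 g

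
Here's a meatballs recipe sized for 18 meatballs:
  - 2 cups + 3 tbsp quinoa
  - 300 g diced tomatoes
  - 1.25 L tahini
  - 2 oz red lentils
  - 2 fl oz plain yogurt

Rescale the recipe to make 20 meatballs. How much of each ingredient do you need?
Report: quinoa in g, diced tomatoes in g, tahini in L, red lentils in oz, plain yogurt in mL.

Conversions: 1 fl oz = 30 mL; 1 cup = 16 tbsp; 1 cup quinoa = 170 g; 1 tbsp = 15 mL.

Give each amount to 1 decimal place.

Scaling factor: 20/18 = 10/9.
quinoa: (2 cup + 3 tbsp = 2.1875 cup) × 10/9 × 170 g/cup ≈ 413.2 g
diced tomatoes: 300 g × 10/9 ≈ 333.3 g
tahini: 1.25 L × 10/9 ≈ 1.4 L
red lentils: 2 oz × 10/9 ≈ 2.2 oz
plain yogurt: 2 fl oz × 10/9 × 30 mL/fl oz ≈ 66.7 mL

quinoa: 413.2 g; diced tomatoes: 333.3 g; tahini: 1.4 L; red lentils: 2.2 oz; plain yogurt: 66.7 mL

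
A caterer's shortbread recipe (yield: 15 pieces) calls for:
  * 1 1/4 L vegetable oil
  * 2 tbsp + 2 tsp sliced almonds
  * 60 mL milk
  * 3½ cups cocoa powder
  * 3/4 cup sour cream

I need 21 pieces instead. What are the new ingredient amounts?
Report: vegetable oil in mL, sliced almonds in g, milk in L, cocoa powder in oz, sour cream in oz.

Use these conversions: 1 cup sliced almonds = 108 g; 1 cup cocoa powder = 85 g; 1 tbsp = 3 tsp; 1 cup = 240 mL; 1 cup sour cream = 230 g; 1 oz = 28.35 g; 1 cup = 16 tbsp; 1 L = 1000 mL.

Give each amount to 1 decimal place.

vegetable oil: 1750.0 mL; sliced almonds: 25.2 g; milk: 0.1 L; cocoa powder: 14.7 oz; sour cream: 8.5 oz

Scaling factor: 21/15 = 7/5 = 1.4.
vegetable oil: 1.25 L × 7/5 × 1000 mL/L = 1750.0 mL
sliced almonds: (2 tbsp + 2 tsp = 8/3 tbsp) × 7/5 ÷ 16 tbsp/cup × 108 g/cup = 25.2 g
milk: 60 mL × 7/5 ÷ 1000 mL/L ≈ 0.1 L
cocoa powder: 3.5 cup × 7/5 × 85 g/cup ÷ 28.35 g/oz ≈ 14.7 oz
sour cream: 0.75 cup × 7/5 × 230 g/cup ÷ 28.35 g/oz ≈ 8.5 oz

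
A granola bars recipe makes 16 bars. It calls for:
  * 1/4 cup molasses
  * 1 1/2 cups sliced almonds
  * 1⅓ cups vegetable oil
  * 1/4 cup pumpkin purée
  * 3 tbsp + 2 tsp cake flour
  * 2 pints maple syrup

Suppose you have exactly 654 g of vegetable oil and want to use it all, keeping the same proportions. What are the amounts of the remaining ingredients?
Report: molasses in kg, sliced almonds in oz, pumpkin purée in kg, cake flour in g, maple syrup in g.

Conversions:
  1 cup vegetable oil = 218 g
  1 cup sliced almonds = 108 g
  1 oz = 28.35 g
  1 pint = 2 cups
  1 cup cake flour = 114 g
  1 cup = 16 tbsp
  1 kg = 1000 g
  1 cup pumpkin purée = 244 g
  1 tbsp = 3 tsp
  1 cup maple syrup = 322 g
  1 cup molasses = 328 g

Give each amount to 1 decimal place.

The original recipe has 872/3 g of vegetable oil, so the scaling factor is 654 ÷ 872/3 = 9/4 = 2.25.
molasses: 0.25 cup × 9/4 × 328 g/cup ÷ 1000 g/kg ≈ 0.2 kg
sliced almonds: 1.5 cup × 9/4 × 108 g/cup ÷ 28.35 g/oz ≈ 12.9 oz
pumpkin purée: 0.25 cup × 9/4 × 244 g/cup ÷ 1000 g/kg ≈ 0.1 kg
cake flour: (3 tbsp + 2 tsp = 11/3 tbsp) × 9/4 ÷ 16 tbsp/cup × 114 g/cup ≈ 58.8 g
maple syrup: 2 pint × 9/4 × 2 cup/pint × 322 g/cup = 2898.0 g

molasses: 0.2 kg; sliced almonds: 12.9 oz; pumpkin purée: 0.1 kg; cake flour: 58.8 g; maple syrup: 2898.0 g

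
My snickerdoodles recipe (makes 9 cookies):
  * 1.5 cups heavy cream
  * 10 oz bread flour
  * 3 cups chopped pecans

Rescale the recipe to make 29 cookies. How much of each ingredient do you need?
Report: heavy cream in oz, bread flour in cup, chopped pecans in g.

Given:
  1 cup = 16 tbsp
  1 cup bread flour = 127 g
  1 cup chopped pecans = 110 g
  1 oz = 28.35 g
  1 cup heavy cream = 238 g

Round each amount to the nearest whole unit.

heavy cream: 41 oz; bread flour: 7 cup; chopped pecans: 1063 g

Scaling factor: 29/9.
heavy cream: 1.5 cup × 29/9 × 238 g/cup ÷ 28.35 g/oz ≈ 41 oz
bread flour: 10 oz × 29/9 × 28.35 g/oz ÷ 127 g/cup ≈ 7 cup
chopped pecans: 3 cup × 29/9 × 110 g/cup ≈ 1063 g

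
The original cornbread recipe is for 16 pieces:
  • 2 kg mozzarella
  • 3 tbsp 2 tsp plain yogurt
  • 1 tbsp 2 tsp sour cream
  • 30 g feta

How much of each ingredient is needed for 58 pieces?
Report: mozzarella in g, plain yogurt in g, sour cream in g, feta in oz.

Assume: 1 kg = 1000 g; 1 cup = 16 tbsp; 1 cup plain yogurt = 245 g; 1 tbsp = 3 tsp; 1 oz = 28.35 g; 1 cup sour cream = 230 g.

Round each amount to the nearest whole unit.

mozzarella: 7250 g; plain yogurt: 204 g; sour cream: 87 g; feta: 4 oz

Scaling factor: 58/16 = 29/8 = 3.625.
mozzarella: 2 kg × 29/8 × 1000 g/kg = 7250 g
plain yogurt: (3 tbsp + 2 tsp = 11/3 tbsp) × 29/8 ÷ 16 tbsp/cup × 245 g/cup ≈ 204 g
sour cream: (1 tbsp + 2 tsp = 5/3 tbsp) × 29/8 ÷ 16 tbsp/cup × 230 g/cup ≈ 87 g
feta: 30 g × 29/8 ÷ 28.35 g/oz ≈ 4 oz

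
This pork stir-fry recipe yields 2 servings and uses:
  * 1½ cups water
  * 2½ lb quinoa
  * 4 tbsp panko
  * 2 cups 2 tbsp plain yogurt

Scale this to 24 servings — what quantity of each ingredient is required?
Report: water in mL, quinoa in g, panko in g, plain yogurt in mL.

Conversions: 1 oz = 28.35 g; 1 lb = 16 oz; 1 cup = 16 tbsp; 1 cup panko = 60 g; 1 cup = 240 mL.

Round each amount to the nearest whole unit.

water: 4320 mL; quinoa: 13608 g; panko: 180 g; plain yogurt: 6120 mL

Scaling factor: 24/2 = 12.
water: 1.5 cup × 12 × 240 mL/cup = 4320 mL
quinoa: 2.5 lb × 12 × 16 oz/lb × 28.35 g/oz = 13608 g
panko: 4 tbsp × 12 ÷ 16 tbsp/cup × 60 g/cup = 180 g
plain yogurt: (2 cup + 2 tbsp = 2.125 cup) × 12 × 240 mL/cup = 6120 mL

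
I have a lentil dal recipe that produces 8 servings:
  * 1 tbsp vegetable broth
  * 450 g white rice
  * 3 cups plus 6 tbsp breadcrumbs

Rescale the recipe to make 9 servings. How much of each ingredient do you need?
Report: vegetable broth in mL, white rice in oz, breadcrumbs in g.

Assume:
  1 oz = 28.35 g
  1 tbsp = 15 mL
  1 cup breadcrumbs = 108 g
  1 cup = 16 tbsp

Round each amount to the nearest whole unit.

vegetable broth: 17 mL; white rice: 18 oz; breadcrumbs: 410 g

Scaling factor: 9/8 = 1.125.
vegetable broth: 1 tbsp × 9/8 × 15 mL/tbsp ≈ 17 mL
white rice: 450 g × 9/8 ÷ 28.35 g/oz ≈ 18 oz
breadcrumbs: (3 cup + 6 tbsp = 3.375 cup) × 9/8 × 108 g/cup ≈ 410 g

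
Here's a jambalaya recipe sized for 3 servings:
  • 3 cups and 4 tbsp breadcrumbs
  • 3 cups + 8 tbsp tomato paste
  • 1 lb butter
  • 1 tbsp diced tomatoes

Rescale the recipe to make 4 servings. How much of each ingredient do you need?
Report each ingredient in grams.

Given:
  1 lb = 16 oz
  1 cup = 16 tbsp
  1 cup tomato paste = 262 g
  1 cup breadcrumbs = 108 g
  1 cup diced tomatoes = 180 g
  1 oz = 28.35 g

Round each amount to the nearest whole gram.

breadcrumbs: 468 g; tomato paste: 1223 g; butter: 605 g; diced tomatoes: 15 g

Scaling factor: 4/3.
breadcrumbs: (3 cup + 4 tbsp = 3.25 cup) × 4/3 × 108 g/cup = 468 g
tomato paste: (3 cup + 8 tbsp = 3.5 cup) × 4/3 × 262 g/cup ≈ 1223 g
butter: 1 lb × 4/3 × 16 oz/lb × 28.35 g/oz ≈ 605 g
diced tomatoes: 1 tbsp × 4/3 ÷ 16 tbsp/cup × 180 g/cup = 15 g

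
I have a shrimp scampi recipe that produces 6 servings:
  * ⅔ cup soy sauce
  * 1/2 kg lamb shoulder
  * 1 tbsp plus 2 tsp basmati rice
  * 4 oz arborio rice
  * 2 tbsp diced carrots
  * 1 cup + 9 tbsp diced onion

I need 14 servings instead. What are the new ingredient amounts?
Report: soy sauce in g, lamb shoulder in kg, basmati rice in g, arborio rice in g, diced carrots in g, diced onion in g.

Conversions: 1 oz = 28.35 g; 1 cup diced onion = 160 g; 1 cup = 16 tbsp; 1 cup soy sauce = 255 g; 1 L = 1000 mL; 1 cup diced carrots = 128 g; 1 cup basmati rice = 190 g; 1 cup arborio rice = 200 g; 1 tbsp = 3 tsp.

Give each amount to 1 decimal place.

soy sauce: 396.7 g; lamb shoulder: 1.2 kg; basmati rice: 46.2 g; arborio rice: 264.6 g; diced carrots: 37.3 g; diced onion: 583.3 g

Scaling factor: 14/6 = 7/3.
soy sauce: 2/3 cup × 7/3 × 255 g/cup ≈ 396.7 g
lamb shoulder: 0.5 kg × 7/3 ≈ 1.2 kg
basmati rice: (1 tbsp + 2 tsp = 5/3 tbsp) × 7/3 ÷ 16 tbsp/cup × 190 g/cup ≈ 46.2 g
arborio rice: 4 oz × 7/3 × 28.35 g/oz = 264.6 g
diced carrots: 2 tbsp × 7/3 ÷ 16 tbsp/cup × 128 g/cup ≈ 37.3 g
diced onion: (1 cup + 9 tbsp = 1.5625 cup) × 7/3 × 160 g/cup ≈ 583.3 g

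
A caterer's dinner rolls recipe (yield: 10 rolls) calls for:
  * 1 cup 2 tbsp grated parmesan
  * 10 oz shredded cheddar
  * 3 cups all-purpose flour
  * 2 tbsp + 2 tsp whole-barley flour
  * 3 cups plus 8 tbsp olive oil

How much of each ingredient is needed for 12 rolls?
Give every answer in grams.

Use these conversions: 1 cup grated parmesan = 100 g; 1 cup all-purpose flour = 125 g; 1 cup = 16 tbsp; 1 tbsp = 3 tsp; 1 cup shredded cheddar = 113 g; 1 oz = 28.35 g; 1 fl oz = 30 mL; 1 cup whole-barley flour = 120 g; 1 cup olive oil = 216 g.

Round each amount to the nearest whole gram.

Scaling factor: 12/10 = 6/5 = 1.2.
grated parmesan: (1 cup + 2 tbsp = 1.125 cup) × 6/5 × 100 g/cup = 135 g
shredded cheddar: 10 oz × 6/5 × 28.35 g/oz ≈ 340 g
all-purpose flour: 3 cup × 6/5 × 125 g/cup = 450 g
whole-barley flour: (2 tbsp + 2 tsp = 8/3 tbsp) × 6/5 ÷ 16 tbsp/cup × 120 g/cup = 24 g
olive oil: (3 cup + 8 tbsp = 3.5 cup) × 6/5 × 216 g/cup ≈ 907 g

grated parmesan: 135 g; shredded cheddar: 340 g; all-purpose flour: 450 g; whole-barley flour: 24 g; olive oil: 907 g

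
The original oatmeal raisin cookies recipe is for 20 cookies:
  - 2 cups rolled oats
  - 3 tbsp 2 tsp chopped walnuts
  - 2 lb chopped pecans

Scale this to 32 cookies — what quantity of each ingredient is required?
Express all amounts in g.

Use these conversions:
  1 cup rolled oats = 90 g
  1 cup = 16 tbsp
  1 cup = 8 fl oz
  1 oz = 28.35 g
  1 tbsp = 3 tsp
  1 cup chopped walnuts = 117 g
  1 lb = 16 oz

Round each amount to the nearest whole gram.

Scaling factor: 32/20 = 8/5 = 1.6.
rolled oats: 2 cup × 8/5 × 90 g/cup = 288 g
chopped walnuts: (3 tbsp + 2 tsp = 11/3 tbsp) × 8/5 ÷ 16 tbsp/cup × 117 g/cup ≈ 43 g
chopped pecans: 2 lb × 8/5 × 16 oz/lb × 28.35 g/oz ≈ 1452 g

rolled oats: 288 g; chopped walnuts: 43 g; chopped pecans: 1452 g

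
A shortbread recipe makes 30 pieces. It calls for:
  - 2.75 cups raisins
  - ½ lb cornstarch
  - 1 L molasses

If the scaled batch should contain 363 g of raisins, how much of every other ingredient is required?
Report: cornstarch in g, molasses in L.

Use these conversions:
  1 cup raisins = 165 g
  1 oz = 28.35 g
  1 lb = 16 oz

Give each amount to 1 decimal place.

cornstarch: 181.4 g; molasses: 0.8 L

The original recipe has 453.75 g of raisins, so the scaling factor is 363 ÷ 453.75 = 4/5 = 0.8.
cornstarch: 0.5 lb × 4/5 × 16 oz/lb × 28.35 g/oz ≈ 181.4 g
molasses: 1 L × 4/5 = 0.8 L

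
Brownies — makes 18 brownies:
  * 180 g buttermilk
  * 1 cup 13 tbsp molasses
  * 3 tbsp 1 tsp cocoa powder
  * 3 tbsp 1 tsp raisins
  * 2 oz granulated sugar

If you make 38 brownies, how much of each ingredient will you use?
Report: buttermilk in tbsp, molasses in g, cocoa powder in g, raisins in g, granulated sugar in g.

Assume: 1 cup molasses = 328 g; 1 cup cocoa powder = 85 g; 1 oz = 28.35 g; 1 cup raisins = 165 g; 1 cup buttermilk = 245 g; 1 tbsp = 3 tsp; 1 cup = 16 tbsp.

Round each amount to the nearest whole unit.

buttermilk: 25 tbsp; molasses: 1255 g; cocoa powder: 37 g; raisins: 73 g; granulated sugar: 120 g

Scaling factor: 38/18 = 19/9.
buttermilk: 180 g × 19/9 ÷ 245 g/cup × 16 tbsp/cup ≈ 25 tbsp
molasses: (1 cup + 13 tbsp = 1.8125 cup) × 19/9 × 328 g/cup ≈ 1255 g
cocoa powder: (3 tbsp + 1 tsp = 10/3 tbsp) × 19/9 ÷ 16 tbsp/cup × 85 g/cup ≈ 37 g
raisins: (3 tbsp + 1 tsp = 10/3 tbsp) × 19/9 ÷ 16 tbsp/cup × 165 g/cup ≈ 73 g
granulated sugar: 2 oz × 19/9 × 28.35 g/oz ≈ 120 g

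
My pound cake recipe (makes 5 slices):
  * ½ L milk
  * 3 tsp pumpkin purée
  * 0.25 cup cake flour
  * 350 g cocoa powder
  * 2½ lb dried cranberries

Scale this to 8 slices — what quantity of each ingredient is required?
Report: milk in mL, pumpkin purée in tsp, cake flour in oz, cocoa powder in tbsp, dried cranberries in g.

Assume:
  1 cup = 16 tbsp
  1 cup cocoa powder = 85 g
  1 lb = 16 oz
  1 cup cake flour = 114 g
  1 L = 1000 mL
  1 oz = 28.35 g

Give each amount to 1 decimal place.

milk: 800.0 mL; pumpkin purée: 4.8 tsp; cake flour: 1.6 oz; cocoa powder: 105.4 tbsp; dried cranberries: 1814.4 g

Scaling factor: 8/5 = 1.6.
milk: 0.5 L × 8/5 × 1000 mL/L = 800.0 mL
pumpkin purée: 3 tsp × 8/5 = 4.8 tsp
cake flour: 0.25 cup × 8/5 × 114 g/cup ÷ 28.35 g/oz ≈ 1.6 oz
cocoa powder: 350 g × 8/5 ÷ 85 g/cup × 16 tbsp/cup ≈ 105.4 tbsp
dried cranberries: 2.5 lb × 8/5 × 16 oz/lb × 28.35 g/oz = 1814.4 g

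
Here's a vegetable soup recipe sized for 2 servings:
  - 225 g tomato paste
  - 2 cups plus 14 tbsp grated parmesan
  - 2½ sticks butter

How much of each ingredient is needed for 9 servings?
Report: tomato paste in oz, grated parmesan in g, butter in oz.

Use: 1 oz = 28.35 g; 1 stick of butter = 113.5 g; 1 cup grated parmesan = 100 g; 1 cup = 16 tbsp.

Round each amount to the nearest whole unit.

tomato paste: 36 oz; grated parmesan: 1294 g; butter: 45 oz

Scaling factor: 9/2 = 4.5.
tomato paste: 225 g × 9/2 ÷ 28.35 g/oz ≈ 36 oz
grated parmesan: (2 cup + 14 tbsp = 2.875 cup) × 9/2 × 100 g/cup ≈ 1294 g
butter: 2.5 stick × 9/2 × 113.5 g/stick ÷ 28.35 g/oz ≈ 45 oz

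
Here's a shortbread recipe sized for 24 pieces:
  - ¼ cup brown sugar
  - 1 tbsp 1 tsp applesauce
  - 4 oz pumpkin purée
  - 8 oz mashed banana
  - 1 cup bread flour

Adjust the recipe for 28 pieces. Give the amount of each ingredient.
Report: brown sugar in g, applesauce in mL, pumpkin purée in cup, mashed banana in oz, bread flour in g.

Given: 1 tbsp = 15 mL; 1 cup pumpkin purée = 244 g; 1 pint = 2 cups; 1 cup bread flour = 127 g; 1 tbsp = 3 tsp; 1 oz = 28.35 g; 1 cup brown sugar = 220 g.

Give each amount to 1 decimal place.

brown sugar: 64.2 g; applesauce: 23.3 mL; pumpkin purée: 0.5 cup; mashed banana: 9.3 oz; bread flour: 148.2 g

Scaling factor: 28/24 = 7/6.
brown sugar: 0.25 cup × 7/6 × 220 g/cup ≈ 64.2 g
applesauce: (1 tbsp + 1 tsp = 4/3 tbsp) × 7/6 × 15 mL/tbsp ≈ 23.3 mL
pumpkin purée: 4 oz × 7/6 × 28.35 g/oz ÷ 244 g/cup ≈ 0.5 cup
mashed banana: 8 oz × 7/6 ≈ 9.3 oz
bread flour: 1 cup × 7/6 × 127 g/cup ≈ 148.2 g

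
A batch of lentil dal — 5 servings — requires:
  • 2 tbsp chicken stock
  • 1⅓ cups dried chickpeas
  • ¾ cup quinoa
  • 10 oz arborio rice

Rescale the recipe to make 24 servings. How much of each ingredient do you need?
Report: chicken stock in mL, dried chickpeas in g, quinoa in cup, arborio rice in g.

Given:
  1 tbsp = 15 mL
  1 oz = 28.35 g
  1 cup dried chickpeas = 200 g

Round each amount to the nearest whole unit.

Scaling factor: 24/5 = 4.8.
chicken stock: 2 tbsp × 24/5 × 15 mL/tbsp = 144 mL
dried chickpeas: 4/3 cup × 24/5 × 200 g/cup = 1280 g
quinoa: 0.75 cup × 24/5 ≈ 4 cup
arborio rice: 10 oz × 24/5 × 28.35 g/oz ≈ 1361 g

chicken stock: 144 mL; dried chickpeas: 1280 g; quinoa: 4 cup; arborio rice: 1361 g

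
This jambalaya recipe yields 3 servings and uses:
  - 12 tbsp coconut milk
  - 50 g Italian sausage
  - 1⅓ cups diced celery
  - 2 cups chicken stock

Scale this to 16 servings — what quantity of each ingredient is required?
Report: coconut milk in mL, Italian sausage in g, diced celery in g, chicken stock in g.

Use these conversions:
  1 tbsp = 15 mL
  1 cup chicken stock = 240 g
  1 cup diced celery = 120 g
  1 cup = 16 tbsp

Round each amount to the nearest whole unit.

Scaling factor: 16/3.
coconut milk: 12 tbsp × 16/3 × 15 mL/tbsp = 960 mL
Italian sausage: 50 g × 16/3 ≈ 267 g
diced celery: 4/3 cup × 16/3 × 120 g/cup ≈ 853 g
chicken stock: 2 cup × 16/3 × 240 g/cup = 2560 g

coconut milk: 960 mL; Italian sausage: 267 g; diced celery: 853 g; chicken stock: 2560 g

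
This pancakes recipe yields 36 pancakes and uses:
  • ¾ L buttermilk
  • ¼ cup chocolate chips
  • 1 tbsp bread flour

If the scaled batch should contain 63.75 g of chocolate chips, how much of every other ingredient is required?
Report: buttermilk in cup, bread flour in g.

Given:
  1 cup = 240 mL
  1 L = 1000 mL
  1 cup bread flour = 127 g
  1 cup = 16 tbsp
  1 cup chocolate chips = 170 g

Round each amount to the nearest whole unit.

buttermilk: 5 cup; bread flour: 12 g

The original recipe has 42.5 g of chocolate chips, so the scaling factor is 63.75 ÷ 42.5 = 3/2 = 1.5.
buttermilk: 0.75 L × 3/2 × 1000 mL/L ÷ 240 mL/cup ≈ 5 cup
bread flour: 1 tbsp × 3/2 ÷ 16 tbsp/cup × 127 g/cup ≈ 12 g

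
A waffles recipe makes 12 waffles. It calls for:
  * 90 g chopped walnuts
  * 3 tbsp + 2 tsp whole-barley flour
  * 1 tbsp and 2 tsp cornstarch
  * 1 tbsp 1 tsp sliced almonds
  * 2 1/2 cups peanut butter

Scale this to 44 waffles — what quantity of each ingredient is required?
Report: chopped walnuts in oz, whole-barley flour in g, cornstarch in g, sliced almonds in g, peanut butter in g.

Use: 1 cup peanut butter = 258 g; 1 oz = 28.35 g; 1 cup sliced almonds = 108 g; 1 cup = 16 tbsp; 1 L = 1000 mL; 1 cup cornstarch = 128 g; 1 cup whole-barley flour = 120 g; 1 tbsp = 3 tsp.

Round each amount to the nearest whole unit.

Scaling factor: 44/12 = 11/3.
chopped walnuts: 90 g × 11/3 ÷ 28.35 g/oz ≈ 12 oz
whole-barley flour: (3 tbsp + 2 tsp = 11/3 tbsp) × 11/3 ÷ 16 tbsp/cup × 120 g/cup ≈ 101 g
cornstarch: (1 tbsp + 2 tsp = 5/3 tbsp) × 11/3 ÷ 16 tbsp/cup × 128 g/cup ≈ 49 g
sliced almonds: (1 tbsp + 1 tsp = 4/3 tbsp) × 11/3 ÷ 16 tbsp/cup × 108 g/cup = 33 g
peanut butter: 2.5 cup × 11/3 × 258 g/cup = 2365 g

chopped walnuts: 12 oz; whole-barley flour: 101 g; cornstarch: 49 g; sliced almonds: 33 g; peanut butter: 2365 g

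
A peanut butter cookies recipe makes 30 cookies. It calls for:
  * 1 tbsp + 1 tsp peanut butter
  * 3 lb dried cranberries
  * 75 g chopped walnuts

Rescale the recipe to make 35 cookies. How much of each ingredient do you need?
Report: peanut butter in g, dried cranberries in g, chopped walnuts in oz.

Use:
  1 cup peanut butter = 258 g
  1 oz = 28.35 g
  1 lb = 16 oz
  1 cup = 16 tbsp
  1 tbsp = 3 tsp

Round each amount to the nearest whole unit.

peanut butter: 25 g; dried cranberries: 1588 g; chopped walnuts: 3 oz

Scaling factor: 35/30 = 7/6.
peanut butter: (1 tbsp + 1 tsp = 4/3 tbsp) × 7/6 ÷ 16 tbsp/cup × 258 g/cup ≈ 25 g
dried cranberries: 3 lb × 7/6 × 16 oz/lb × 28.35 g/oz ≈ 1588 g
chopped walnuts: 75 g × 7/6 ÷ 28.35 g/oz ≈ 3 oz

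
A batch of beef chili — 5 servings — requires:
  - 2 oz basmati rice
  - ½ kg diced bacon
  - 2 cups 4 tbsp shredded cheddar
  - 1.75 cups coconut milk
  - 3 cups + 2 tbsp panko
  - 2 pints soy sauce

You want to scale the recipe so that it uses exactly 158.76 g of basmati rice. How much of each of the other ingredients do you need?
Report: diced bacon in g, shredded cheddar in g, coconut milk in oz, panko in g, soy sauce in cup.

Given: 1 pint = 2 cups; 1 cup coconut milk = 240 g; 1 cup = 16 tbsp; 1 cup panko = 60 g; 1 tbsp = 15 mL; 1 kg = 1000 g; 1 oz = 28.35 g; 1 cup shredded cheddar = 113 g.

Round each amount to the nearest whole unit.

diced bacon: 1400 g; shredded cheddar: 712 g; coconut milk: 41 oz; panko: 525 g; soy sauce: 11 cup

The original recipe has 56.7 g of basmati rice, so the scaling factor is 158.76 ÷ 56.7 = 14/5 = 2.8.
diced bacon: 0.5 kg × 14/5 × 1000 g/kg = 1400 g
shredded cheddar: (2 cup + 4 tbsp = 2.25 cup) × 14/5 × 113 g/cup ≈ 712 g
coconut milk: 1.75 cup × 14/5 × 240 g/cup ÷ 28.35 g/oz ≈ 41 oz
panko: (3 cup + 2 tbsp = 3.125 cup) × 14/5 × 60 g/cup = 525 g
soy sauce: 2 pint × 14/5 × 2 cup/pint ≈ 11 cup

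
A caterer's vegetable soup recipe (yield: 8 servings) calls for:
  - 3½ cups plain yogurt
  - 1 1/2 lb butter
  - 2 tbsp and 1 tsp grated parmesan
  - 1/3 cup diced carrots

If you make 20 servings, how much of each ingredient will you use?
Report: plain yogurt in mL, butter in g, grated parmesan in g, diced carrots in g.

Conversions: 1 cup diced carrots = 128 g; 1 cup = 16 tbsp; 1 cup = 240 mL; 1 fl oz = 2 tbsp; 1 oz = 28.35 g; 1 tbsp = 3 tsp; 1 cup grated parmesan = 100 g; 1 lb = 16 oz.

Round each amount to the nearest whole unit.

plain yogurt: 2100 mL; butter: 1701 g; grated parmesan: 36 g; diced carrots: 107 g

Scaling factor: 20/8 = 5/2 = 2.5.
plain yogurt: 3.5 cup × 5/2 × 240 mL/cup = 2100 mL
butter: 1.5 lb × 5/2 × 16 oz/lb × 28.35 g/oz = 1701 g
grated parmesan: (2 tbsp + 1 tsp = 7/3 tbsp) × 5/2 ÷ 16 tbsp/cup × 100 g/cup ≈ 36 g
diced carrots: 1/3 cup × 5/2 × 128 g/cup ≈ 107 g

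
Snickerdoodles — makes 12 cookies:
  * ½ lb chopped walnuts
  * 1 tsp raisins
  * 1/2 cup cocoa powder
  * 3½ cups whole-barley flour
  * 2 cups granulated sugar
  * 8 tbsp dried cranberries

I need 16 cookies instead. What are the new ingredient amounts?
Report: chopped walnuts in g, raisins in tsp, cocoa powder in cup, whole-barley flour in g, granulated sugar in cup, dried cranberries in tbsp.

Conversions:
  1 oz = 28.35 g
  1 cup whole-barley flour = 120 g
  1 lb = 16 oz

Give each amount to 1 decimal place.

Scaling factor: 16/12 = 4/3.
chopped walnuts: 0.5 lb × 4/3 × 16 oz/lb × 28.35 g/oz = 302.4 g
raisins: 1 tsp × 4/3 ≈ 1.3 tsp
cocoa powder: 0.5 cup × 4/3 ≈ 0.7 cup
whole-barley flour: 3.5 cup × 4/3 × 120 g/cup = 560.0 g
granulated sugar: 2 cup × 4/3 ≈ 2.7 cup
dried cranberries: 8 tbsp × 4/3 ≈ 10.7 tbsp

chopped walnuts: 302.4 g; raisins: 1.3 tsp; cocoa powder: 0.7 cup; whole-barley flour: 560.0 g; granulated sugar: 2.7 cup; dried cranberries: 10.7 tbsp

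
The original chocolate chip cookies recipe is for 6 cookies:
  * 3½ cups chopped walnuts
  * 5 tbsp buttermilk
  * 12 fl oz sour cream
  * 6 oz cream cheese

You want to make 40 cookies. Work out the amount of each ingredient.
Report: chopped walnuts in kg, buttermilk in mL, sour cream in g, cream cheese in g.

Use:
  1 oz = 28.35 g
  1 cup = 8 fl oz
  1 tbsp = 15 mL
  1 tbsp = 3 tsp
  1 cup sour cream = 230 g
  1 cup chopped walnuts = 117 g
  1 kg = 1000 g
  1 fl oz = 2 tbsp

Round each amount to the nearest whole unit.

chopped walnuts: 3 kg; buttermilk: 500 mL; sour cream: 2300 g; cream cheese: 1134 g

Scaling factor: 40/6 = 20/3.
chopped walnuts: 3.5 cup × 20/3 × 117 g/cup ÷ 1000 g/kg ≈ 3 kg
buttermilk: 5 tbsp × 20/3 × 15 mL/tbsp = 500 mL
sour cream: 12 fl oz × 20/3 ÷ 8 fl oz/cup × 230 g/cup = 2300 g
cream cheese: 6 oz × 20/3 × 28.35 g/oz = 1134 g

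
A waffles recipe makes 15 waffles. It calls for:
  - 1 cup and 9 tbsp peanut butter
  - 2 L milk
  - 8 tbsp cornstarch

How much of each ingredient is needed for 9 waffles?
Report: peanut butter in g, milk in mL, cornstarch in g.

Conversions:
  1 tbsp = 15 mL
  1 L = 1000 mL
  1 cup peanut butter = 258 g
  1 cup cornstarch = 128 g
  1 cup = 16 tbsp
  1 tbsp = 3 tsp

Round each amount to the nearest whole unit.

Scaling factor: 9/15 = 3/5 = 0.6.
peanut butter: (1 cup + 9 tbsp = 1.5625 cup) × 3/5 × 258 g/cup ≈ 242 g
milk: 2 L × 3/5 × 1000 mL/L = 1200 mL
cornstarch: 8 tbsp × 3/5 ÷ 16 tbsp/cup × 128 g/cup ≈ 38 g

peanut butter: 242 g; milk: 1200 mL; cornstarch: 38 g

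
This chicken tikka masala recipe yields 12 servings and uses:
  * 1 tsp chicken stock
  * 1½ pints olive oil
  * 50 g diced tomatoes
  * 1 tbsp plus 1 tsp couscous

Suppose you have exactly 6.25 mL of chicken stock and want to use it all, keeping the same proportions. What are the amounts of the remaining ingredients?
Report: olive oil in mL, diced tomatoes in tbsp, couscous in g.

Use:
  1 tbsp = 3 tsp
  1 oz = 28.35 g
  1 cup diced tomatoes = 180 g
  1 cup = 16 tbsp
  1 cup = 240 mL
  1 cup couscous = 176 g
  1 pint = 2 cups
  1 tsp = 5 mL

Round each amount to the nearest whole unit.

The original recipe has 5 mL of chicken stock, so the scaling factor is 6.25 ÷ 5 = 5/4 = 1.25.
olive oil: 1.5 pint × 5/4 × 2 cup/pint × 240 mL/cup = 900 mL
diced tomatoes: 50 g × 5/4 ÷ 180 g/cup × 16 tbsp/cup ≈ 6 tbsp
couscous: (1 tbsp + 1 tsp = 4/3 tbsp) × 5/4 ÷ 16 tbsp/cup × 176 g/cup ≈ 18 g

olive oil: 900 mL; diced tomatoes: 6 tbsp; couscous: 18 g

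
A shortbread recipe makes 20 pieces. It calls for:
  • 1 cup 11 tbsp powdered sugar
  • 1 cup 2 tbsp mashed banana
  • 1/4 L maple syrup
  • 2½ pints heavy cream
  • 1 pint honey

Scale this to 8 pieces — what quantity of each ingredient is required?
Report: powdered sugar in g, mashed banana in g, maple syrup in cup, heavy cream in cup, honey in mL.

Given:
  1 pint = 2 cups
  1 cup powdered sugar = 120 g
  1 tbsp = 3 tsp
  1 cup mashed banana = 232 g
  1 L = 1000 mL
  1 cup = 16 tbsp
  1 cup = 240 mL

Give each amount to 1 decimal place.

Scaling factor: 8/20 = 2/5 = 0.4.
powdered sugar: (1 cup + 11 tbsp = 1.6875 cup) × 2/5 × 120 g/cup = 81.0 g
mashed banana: (1 cup + 2 tbsp = 1.125 cup) × 2/5 × 232 g/cup = 104.4 g
maple syrup: 0.25 L × 2/5 × 1000 mL/L ÷ 240 mL/cup ≈ 0.4 cup
heavy cream: 2.5 pint × 2/5 × 2 cup/pint = 2.0 cup
honey: 1 pint × 2/5 × 2 cup/pint × 240 mL/cup = 192.0 mL

powdered sugar: 81.0 g; mashed banana: 104.4 g; maple syrup: 0.4 cup; heavy cream: 2.0 cup; honey: 192.0 mL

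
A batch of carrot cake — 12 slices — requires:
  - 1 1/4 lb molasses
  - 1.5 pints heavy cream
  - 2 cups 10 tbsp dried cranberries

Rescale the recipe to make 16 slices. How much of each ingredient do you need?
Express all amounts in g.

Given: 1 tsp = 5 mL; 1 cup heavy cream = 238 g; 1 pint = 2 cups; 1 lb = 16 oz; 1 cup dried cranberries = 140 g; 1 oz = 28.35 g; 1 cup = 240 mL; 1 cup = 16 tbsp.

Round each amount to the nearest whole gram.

molasses: 756 g; heavy cream: 952 g; dried cranberries: 490 g

Scaling factor: 16/12 = 4/3.
molasses: 1.25 lb × 4/3 × 16 oz/lb × 28.35 g/oz = 756 g
heavy cream: 1.5 pint × 4/3 × 2 cup/pint × 238 g/cup = 952 g
dried cranberries: (2 cup + 10 tbsp = 2.625 cup) × 4/3 × 140 g/cup = 490 g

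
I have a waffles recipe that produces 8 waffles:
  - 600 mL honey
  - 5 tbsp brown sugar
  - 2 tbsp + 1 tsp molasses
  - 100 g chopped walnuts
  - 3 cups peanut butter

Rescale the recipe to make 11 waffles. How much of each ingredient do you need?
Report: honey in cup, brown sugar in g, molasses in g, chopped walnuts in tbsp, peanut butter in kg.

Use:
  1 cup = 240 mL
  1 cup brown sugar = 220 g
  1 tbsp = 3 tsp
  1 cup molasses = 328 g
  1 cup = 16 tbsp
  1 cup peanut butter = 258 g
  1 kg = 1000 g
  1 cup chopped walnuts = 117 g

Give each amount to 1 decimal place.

Scaling factor: 11/8 = 1.375.
honey: 600 mL × 11/8 ÷ 240 mL/cup ≈ 3.4 cup
brown sugar: 5 tbsp × 11/8 ÷ 16 tbsp/cup × 220 g/cup ≈ 94.5 g
molasses: (2 tbsp + 1 tsp = 7/3 tbsp) × 11/8 ÷ 16 tbsp/cup × 328 g/cup ≈ 65.8 g
chopped walnuts: 100 g × 11/8 ÷ 117 g/cup × 16 tbsp/cup ≈ 18.8 tbsp
peanut butter: 3 cup × 11/8 × 258 g/cup ÷ 1000 g/kg ≈ 1.1 kg

honey: 3.4 cup; brown sugar: 94.5 g; molasses: 65.8 g; chopped walnuts: 18.8 tbsp; peanut butter: 1.1 kg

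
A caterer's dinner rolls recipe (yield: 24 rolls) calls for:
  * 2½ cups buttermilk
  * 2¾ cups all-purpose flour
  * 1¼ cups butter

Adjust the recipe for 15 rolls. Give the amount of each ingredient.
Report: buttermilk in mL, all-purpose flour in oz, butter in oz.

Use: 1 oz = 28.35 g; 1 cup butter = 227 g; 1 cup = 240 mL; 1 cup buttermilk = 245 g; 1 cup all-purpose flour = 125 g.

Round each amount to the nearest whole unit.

buttermilk: 375 mL; all-purpose flour: 8 oz; butter: 6 oz

Scaling factor: 15/24 = 5/8 = 0.625.
buttermilk: 2.5 cup × 5/8 × 240 mL/cup = 375 mL
all-purpose flour: 2.75 cup × 5/8 × 125 g/cup ÷ 28.35 g/oz ≈ 8 oz
butter: 1.25 cup × 5/8 × 227 g/cup ÷ 28.35 g/oz ≈ 6 oz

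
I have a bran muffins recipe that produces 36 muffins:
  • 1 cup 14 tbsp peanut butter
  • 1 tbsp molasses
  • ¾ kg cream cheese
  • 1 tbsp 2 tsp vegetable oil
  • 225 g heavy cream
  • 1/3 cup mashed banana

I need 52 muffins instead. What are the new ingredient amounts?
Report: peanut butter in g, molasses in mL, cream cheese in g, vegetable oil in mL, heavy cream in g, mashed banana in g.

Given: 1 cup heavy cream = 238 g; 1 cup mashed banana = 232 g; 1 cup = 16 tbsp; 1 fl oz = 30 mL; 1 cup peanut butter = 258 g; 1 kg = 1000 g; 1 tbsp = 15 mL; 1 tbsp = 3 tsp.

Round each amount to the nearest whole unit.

Scaling factor: 52/36 = 13/9.
peanut butter: (1 cup + 14 tbsp = 1.875 cup) × 13/9 × 258 g/cup ≈ 699 g
molasses: 1 tbsp × 13/9 × 15 mL/tbsp ≈ 22 mL
cream cheese: 0.75 kg × 13/9 × 1000 g/kg ≈ 1083 g
vegetable oil: (1 tbsp + 2 tsp = 5/3 tbsp) × 13/9 × 15 mL/tbsp ≈ 36 mL
heavy cream: 225 g × 13/9 = 325 g
mashed banana: 1/3 cup × 13/9 × 232 g/cup ≈ 112 g

peanut butter: 699 g; molasses: 22 mL; cream cheese: 1083 g; vegetable oil: 36 mL; heavy cream: 325 g; mashed banana: 112 g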